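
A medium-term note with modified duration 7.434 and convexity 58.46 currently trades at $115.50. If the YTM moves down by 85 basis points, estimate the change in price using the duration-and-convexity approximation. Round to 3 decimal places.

+$7.542

Duration effect: -D_mod·Δy = -7.434 × (-0.0085) = +0.063189
Convexity effect: ½·C·(Δy)² = 0.5 × 58.46 × (-0.0085)² = +0.0021118675
ΔP/P ≈ +0.063189 + 0.0021118675 = +0.0653008675
ΔP ≈ 115.50 × (+0.0653008675) = +7.54225019625.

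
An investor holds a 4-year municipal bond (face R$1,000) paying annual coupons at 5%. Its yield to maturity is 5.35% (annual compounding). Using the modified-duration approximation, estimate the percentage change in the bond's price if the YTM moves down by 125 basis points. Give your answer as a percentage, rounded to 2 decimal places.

+4.42%

Periodic yield y = 0.0535. Modified duration first:
  t   CF        PV=CF/(1+0.0535)^t    t·PV
  1        50.00        47.4608        47.4608
  2        50.00        45.0506        90.1013
  3        50.00        42.7628       128.2885
  4     1,050.00       852.4151     3,409.6604
  Σ                    987.6894     3,675.5110
P = 987.6894; D_Mac = 3.72132 yrs; D_mod = 3.72132/(1+0.0535) = 3.53234 yrs.
ΔP/P ≈ -D_mod · Δy = -3.53234 × (-0.0125) = +0.044154 = +4.4154%.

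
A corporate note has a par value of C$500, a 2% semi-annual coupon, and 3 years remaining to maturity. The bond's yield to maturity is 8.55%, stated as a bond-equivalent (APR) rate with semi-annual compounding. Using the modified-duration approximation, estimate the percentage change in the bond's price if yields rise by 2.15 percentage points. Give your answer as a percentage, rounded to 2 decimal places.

Periodic yield y = 0.04275. Modified duration first:
  t   CF        PV=CF/(1+0.04275)^t    t·PV
  1         5.00         4.7950         4.7950
  2         5.00         4.5984         9.1969
  3         5.00         4.4099        13.2297
  4         5.00         4.2291        16.9164
  5         5.00         4.0557        20.2786
  6       505.00       392.8350     2,357.0101
  Σ                    414.9232     2,421.4268
P = 414.9232; D_Mac = 5.83584 half-year periods = 2.91792 yrs; D_mod = 2.91792/(1+0.04275) = 2.79829 yrs.
ΔP/P ≈ -D_mod · Δy = -2.79829 × (+0.0215) = -0.060163 = -6.0163%.

-6.02%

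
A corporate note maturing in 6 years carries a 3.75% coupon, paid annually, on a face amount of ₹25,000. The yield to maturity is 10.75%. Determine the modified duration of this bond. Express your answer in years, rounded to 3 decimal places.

4.843 years

Periodic yield y = 0.1075. First find Macaulay duration:
  t   CF        PV=CF/(1+0.1075)^t    t·PV
  1       937.50       846.5011       846.5011
  2       937.50       764.3351     1,528.6702
  3       937.50       690.1446     2,070.4337
  4       937.50       623.1554     2,492.6215
  5       937.50       562.6685     2,813.3425
  6    25,937.50    14,056.1280    84,336.7683
  Σ                 17,542.9327    94,088.3372
P = 17,542.9327; Macaulay duration = 94,088.3372 / 17,542.9327 = 5.36332 years.
Modified duration = D_Mac / (1 + y) = 5.36332 / 1.1075 = 4.84273 years.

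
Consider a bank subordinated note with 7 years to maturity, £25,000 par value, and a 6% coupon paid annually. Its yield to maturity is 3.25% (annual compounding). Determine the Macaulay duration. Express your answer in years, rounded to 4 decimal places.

Periodic yield y = 0.0325. Discount each cash flow and weight by its year:
  t   CF        PV=CF/(1+0.0325)^t    t·PV
  1     1,500.00     1,452.7845     1,452.7845
  2     1,500.00     1,407.0552     2,814.1104
  3     1,500.00     1,362.7653     4,088.2960
  4     1,500.00     1,319.8696     5,279.4783
  5     1,500.00     1,278.3240     6,391.6202
  6     1,500.00     1,238.0862     7,428.5174
  7    26,500.00    21,184.3651   148,290.5554
  Σ                 29,243.2500   175,745.3622
Price P = Σ PV = 29,243.2500.
Macaulay duration = Σ(t·PV) / P = 175,745.3622 / 29,243.2500 = 6.00978 years.

6.0098 years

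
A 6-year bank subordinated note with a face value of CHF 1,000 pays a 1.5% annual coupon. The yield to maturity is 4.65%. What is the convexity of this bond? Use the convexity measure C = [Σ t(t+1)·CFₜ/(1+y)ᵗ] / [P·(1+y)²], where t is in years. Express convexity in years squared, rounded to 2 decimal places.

36.31

With y = 0.0465:
  t   CF        PV=CF/(1+0.0465)^t    t·PV        t(t+1)·PV
  1        15.00        14.3335        14.3335          28.6670
  2        15.00        13.6966        27.3932          82.1796
  3        15.00        13.0880        39.2640         157.0561
  4        15.00        12.5065        50.0258         250.1292
  5        15.00        11.9507        59.7537         358.5224
  6     1,015.00       772.7351     4,636.4107      32,454.8747
  Σ                    838.3104     4,827.1810      33,331.4290
P = 838.3104.
Convexity = Σ t(t+1)·PV / [P·(1+y)²] = 33,331.4290 / (838.3104 × 1.095162) = 36.30535.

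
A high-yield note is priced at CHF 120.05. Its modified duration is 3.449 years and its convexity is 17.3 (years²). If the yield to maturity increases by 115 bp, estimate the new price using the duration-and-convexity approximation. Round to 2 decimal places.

CHF 115.43

Duration effect: -D_mod·Δy = -3.449 × (+0.0115) = -0.0396635
Convexity effect: ½·C·(Δy)² = 0.5 × 17.3 × (0.0115)² = +0.0011439625
ΔP/P ≈ -0.0396635 + 0.0011439625 = -0.0385195375
New price ≈ 120.05 × (1 - 0.0385195375) = 115.425729523125.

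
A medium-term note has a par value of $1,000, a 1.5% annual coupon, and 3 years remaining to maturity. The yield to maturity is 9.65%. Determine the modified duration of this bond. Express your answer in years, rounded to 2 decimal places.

Periodic yield y = 0.0965. First find Macaulay duration:
  t   CF        PV=CF/(1+0.0965)^t    t·PV
  1        15.00        13.6799        13.6799
  2        15.00        12.4760        24.9519
  3     1,015.00       769.9103     2,309.7309
  Σ                    796.0662     2,348.3627
P = 796.0662; Macaulay duration = 2,348.3627 / 796.0662 = 2.94996 years.
Modified duration = D_Mac / (1 + y) = 2.94996 / 1.0965 = 2.69034 years.

2.69 years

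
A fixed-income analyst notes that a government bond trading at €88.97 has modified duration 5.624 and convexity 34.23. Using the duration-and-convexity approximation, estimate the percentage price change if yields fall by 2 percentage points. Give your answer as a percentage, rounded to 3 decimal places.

+11.933%

Duration effect: -D_mod·Δy = -5.624 × (-0.02) = +0.112480
Convexity effect: ½·C·(Δy)² = 0.5 × 34.23 × (-0.02)² = +0.0068460
ΔP/P ≈ +0.112480 + 0.0068460 = +0.119326
= +11.9326%.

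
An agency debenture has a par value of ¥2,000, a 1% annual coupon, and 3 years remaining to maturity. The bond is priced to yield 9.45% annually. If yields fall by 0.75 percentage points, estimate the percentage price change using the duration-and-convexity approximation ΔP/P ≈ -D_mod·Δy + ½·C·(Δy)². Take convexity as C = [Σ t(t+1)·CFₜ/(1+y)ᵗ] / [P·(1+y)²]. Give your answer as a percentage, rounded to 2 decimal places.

+2.06%

With y = 0.0945:
  t   CF        PV=CF/(1+0.0945)^t    t·PV        t(t+1)·PV
  1        20.00        18.2732        18.2732          36.5464
  2        20.00        16.6955        33.3909         100.1728
  3     2,020.00     1,540.6503     4,621.9509      18,487.8036
  Σ                  1,575.6189     4,673.6150      18,624.5227
P = 1,575.6189; D_Mac = 2.96621 yrs; D_mod = 2.71010 yrs; C = 9.86739.
Duration effect: -2.71010 × (-0.0075) = +0.020326
Convexity effect: 0.5 × 9.86739 × (-0.0075)² = +0.0002775
ΔP/P ≈ +0.020326 + 0.0002775 = +0.020603 = +2.0603%.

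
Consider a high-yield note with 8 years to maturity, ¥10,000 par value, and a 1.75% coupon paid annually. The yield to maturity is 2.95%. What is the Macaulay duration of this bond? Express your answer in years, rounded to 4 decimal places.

7.5089 years

Periodic yield y = 0.0295. Discount each cash flow and weight by its year:
  t   CF        PV=CF/(1+0.0295)^t    t·PV
  1       175.00       169.9854       169.9854
  2       175.00       165.1146       330.2291
  3       175.00       160.3832       481.1497
  4       175.00       155.7875       623.1501
  5       175.00       151.3235       756.6174
  6       175.00       146.9873       881.9241
  7       175.00       142.7755       999.4283
  8    10,175.00     8,063.5004    64,508.0030
  Σ                  9,155.8574    68,750.4870
Price P = Σ PV = 9,155.8574.
Macaulay duration = Σ(t·PV) / P = 68,750.4870 / 9,155.8574 = 7.50891 years.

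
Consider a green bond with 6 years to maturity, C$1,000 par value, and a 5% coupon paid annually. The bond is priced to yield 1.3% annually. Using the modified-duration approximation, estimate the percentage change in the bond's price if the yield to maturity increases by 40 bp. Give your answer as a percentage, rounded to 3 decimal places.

Periodic yield y = 0.013. Modified duration first:
  t   CF        PV=CF/(1+0.013)^t    t·PV
  1        50.00        49.3583        49.3583
  2        50.00        48.7249        97.4498
  3        50.00        48.0996       144.2989
  4        50.00        47.4824       189.9294
  5        50.00        46.8730       234.3650
  6     1,050.00       971.7009     5,830.2057
  Σ                  1,212.2392     6,545.6072
P = 1,212.2392; D_Mac = 5.39960 yrs; D_mod = 5.39960/(1+0.013) = 5.33031 yrs.
ΔP/P ≈ -D_mod · Δy = -5.33031 × (+0.004) = -0.021321 = -2.1321%.

-2.132%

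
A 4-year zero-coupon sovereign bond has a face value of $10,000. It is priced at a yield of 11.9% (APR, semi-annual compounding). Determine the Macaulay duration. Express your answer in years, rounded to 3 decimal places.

A zero-coupon bond has a single cash flow at maturity, so its Macaulay duration equals its maturity: 4 years.
(Equivalently: 8 semi-annual periods ÷ 2 = 4 years.)

4.000 years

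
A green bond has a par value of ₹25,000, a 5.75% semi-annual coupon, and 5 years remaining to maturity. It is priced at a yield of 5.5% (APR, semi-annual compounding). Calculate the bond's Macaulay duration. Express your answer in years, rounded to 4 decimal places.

Periodic yield y = 0.0275. Discount each cash flow and weight by its period:
  t   CF        PV=CF/(1+0.0275)^t    t·PV
  1       718.75       699.5134       699.5134
  2       718.75       680.7916     1,361.5832
  3       718.75       662.5709     1,987.7127
  4       718.75       644.8379     2,579.3515
  5       718.75       627.5794     3,137.8972
  6       718.75       610.7829     3,664.6974
  7       718.75       594.4359     4,161.0514
  8       718.75       578.5264     4,628.2115
  9       718.75       563.0428     5,067.3849
  10   25,718.75    19,607.9211   196,079.2113
  Σ                 25,270.0024   223,366.6146
Price P = Σ PV = 25,270.0024.
Macaulay duration = Σ(t·PV) / P = 223,366.6146 / 25,270.0024 = 8.83920 half-year periods.
In years: 8.83920 / 2 = 4.41960 years.

4.4196 years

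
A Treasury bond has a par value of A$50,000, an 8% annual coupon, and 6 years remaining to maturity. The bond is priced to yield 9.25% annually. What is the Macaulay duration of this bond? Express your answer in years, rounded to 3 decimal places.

Periodic yield y = 0.0925. Discount each cash flow and weight by its year:
  t   CF        PV=CF/(1+0.0925)^t    t·PV
  1     4,000.00     3,661.3272     3,661.3272
  2     4,000.00     3,351.3293     6,702.6585
  3     4,000.00     3,067.5783     9,202.7348
  4     4,000.00     2,807.8520    11,231.4079
  5     4,000.00     2,570.1162    12,850.5811
  6    54,000.00    31,758.8732   190,553.2395
  Σ                 47,217.0762   234,201.9491
Price P = Σ PV = 47,217.0762.
Macaulay duration = Σ(t·PV) / P = 234,201.9491 / 47,217.0762 = 4.96011 years.

4.960 years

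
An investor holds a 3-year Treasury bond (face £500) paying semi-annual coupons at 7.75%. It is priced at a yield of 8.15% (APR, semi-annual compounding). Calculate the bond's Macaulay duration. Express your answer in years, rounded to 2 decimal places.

2.73 years

Periodic yield y = 0.04075. Discount each cash flow and weight by its period:
  t   CF        PV=CF/(1+0.04075)^t    t·PV
  1       19.375        18.6164        18.6164
  2       19.375        17.8875        35.7749
  3       19.375        17.1871        51.5613
  4       19.375        16.5141        66.0566
  5       19.375        15.8675        79.3377
  6      519.375       408.6980     2,452.1881
  Σ                    494.7706     2,703.5349
Price P = Σ PV = 494.7706.
Macaulay duration = Σ(t·PV) / P = 2,703.5349 / 494.7706 = 5.46422 half-year periods.
In years: 5.46422 / 2 = 2.73211 years.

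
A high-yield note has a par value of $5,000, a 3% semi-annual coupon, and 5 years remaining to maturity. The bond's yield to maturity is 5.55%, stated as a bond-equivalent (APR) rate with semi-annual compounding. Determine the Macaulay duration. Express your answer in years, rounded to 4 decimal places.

Periodic yield y = 0.02775. Discount each cash flow and weight by its period:
  t   CF        PV=CF/(1+0.02775)^t    t·PV
  1        75.00        72.9749        72.9749
  2        75.00        71.0046       142.0091
  3        75.00        69.0874       207.2622
  4        75.00        67.2220       268.8879
  5        75.00        65.4069       327.0347
  6        75.00        63.6409       381.8454
  7        75.00        61.9226       433.4579
  8        75.00        60.2506       482.0048
  9        75.00        58.6238       527.6141
  10    5,075.00     3,859.7679    38,597.6792
  Σ                  4,449.9016    41,440.7703
Price P = Σ PV = 4,449.9016.
Macaulay duration = Σ(t·PV) / P = 41,440.7703 / 4,449.9016 = 9.31274 half-year periods.
In years: 9.31274 / 2 = 4.65637 years.

4.6564 years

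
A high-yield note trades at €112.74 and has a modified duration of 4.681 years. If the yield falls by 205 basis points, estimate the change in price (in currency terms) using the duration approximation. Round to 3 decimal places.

Duration approximation: ΔP/P ≈ -D_mod · Δy = -4.681 × (-0.0205) = +0.0959605.
ΔP ≈ 112.74 × (+0.0959605) = +10.81858677.

+€10.819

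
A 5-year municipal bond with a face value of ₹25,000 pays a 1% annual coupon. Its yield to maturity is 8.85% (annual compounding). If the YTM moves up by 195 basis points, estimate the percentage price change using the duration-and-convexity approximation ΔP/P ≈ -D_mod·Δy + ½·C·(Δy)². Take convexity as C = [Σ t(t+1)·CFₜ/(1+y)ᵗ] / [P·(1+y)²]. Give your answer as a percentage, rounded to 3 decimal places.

With y = 0.0885:
  t   CF        PV=CF/(1+0.0885)^t    t·PV        t(t+1)·PV
  1       250.00       229.6739       229.6739         459.3477
  2       250.00       211.0003       422.0007       1,266.0020
  3       250.00       193.8450       581.5351       2,326.1406
  4       250.00       178.0846       712.3383       3,561.6913
  5    25,250.00    16,524.1533    82,620.7665     495,724.5992
  Σ                 17,336.7571    84,566.3145     503,337.7807
P = 17,336.7571; D_Mac = 4.87786 yrs; D_mod = 4.48127 yrs; C = 24.50388.
Duration effect: -4.48127 × (+0.0195) = -0.087385
Convexity effect: 0.5 × 24.50388 × (0.0195)² = +0.0046588
ΔP/P ≈ -0.087385 + 0.0046588 = -0.082726 = -8.2726%.

-8.273%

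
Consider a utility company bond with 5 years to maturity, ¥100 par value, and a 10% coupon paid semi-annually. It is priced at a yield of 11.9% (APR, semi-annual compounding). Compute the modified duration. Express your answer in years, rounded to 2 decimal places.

Periodic yield y = 0.0595. First find Macaulay duration:
  t   CF        PV=CF/(1+0.0595)^t    t·PV
  1         5.00         4.7192         4.7192
  2         5.00         4.4542         8.9084
  3         5.00         4.2040        12.6121
  4         5.00         3.9679        15.8718
  5         5.00         3.7451        18.7256
  6         5.00         3.5348        21.2088
  7         5.00         3.3363        23.3540
  8         5.00         3.1489        25.1914
  9         5.00         2.9721        26.7488
  10      105.00        58.9087       589.0873
  Σ                     92.9913       746.4274
P = 92.9913; Macaulay duration = 746.4274 / 92.9913 = 8.02685 half-year periods = 4.01342 years.
Modified duration = D_Mac / (1 + y) = 4.01342 / 1.0595 = 3.78804 years.

3.79 years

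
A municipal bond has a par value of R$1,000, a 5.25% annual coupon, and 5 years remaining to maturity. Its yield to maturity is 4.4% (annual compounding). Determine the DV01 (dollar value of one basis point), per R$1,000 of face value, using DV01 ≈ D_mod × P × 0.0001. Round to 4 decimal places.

R$0.4507

Periodic yield y = 0.044.
  t   CF        PV=CF/(1+0.044)^t    t·PV
  1        52.50        50.2874        50.2874
  2        52.50        48.1680        96.3359
  3        52.50        46.1379       138.4137
  4        52.50        44.1934       176.7736
  5     1,052.50       848.6324     4,243.1620
  Σ                  1,037.4190     4,704.9726
P = 1,037.4190; D_Mac = 4.53527 yrs; D_mod = 4.34413 yrs.
DV01 ≈ 4.34413 × 1,037.4190 × 0.0001 = 0.450668.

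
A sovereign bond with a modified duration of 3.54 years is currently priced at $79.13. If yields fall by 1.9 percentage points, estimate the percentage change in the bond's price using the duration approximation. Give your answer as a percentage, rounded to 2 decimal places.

+6.73%

Duration approximation: ΔP/P ≈ -D_mod · Δy = -3.54 × (-0.019) = +0.067260.
As a percentage: +6.7260%.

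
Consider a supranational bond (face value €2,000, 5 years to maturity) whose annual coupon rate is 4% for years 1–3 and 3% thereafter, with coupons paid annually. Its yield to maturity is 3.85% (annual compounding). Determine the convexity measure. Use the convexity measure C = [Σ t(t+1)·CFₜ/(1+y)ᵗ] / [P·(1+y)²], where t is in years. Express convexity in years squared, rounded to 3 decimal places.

25.129

With y = 0.0385:
  t   CF        PV=CF/(1+0.0385)^t    t·PV        t(t+1)·PV
  1        80.00        77.0342        77.0342         154.0684
  2        80.00        74.1783       148.3566         445.0699
  3        80.00        71.4283       214.2850         857.1399
  4        60.00        51.5852       206.3409       1,031.7043
  5     2,060.00     1,705.4332     8,527.1661      51,162.9963
  Σ                  1,979.6593     9,173.1827      53,650.9788
P = 1,979.6593.
Convexity = Σ t(t+1)·PV / [P·(1+y)²] = 53,650.9788 / (1,979.6593 × 1.078482) = 25.12894.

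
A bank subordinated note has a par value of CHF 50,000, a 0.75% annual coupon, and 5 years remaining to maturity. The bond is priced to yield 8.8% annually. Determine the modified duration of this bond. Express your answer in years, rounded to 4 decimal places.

4.5103 years

Periodic yield y = 0.088. First find Macaulay duration:
  t   CF        PV=CF/(1+0.088)^t    t·PV
  1       375.00       344.6691       344.6691
  2       375.00       316.7915       633.5829
  3       375.00       291.1686       873.5059
  4       375.00       267.6182     1,070.4729
  5    50,375.00    33,042.3238   165,211.6188
  Σ                 34,262.5712   168,133.8497
P = 34,262.5712; Macaulay duration = 168,133.8497 / 34,262.5712 = 4.90722 years.
Modified duration = D_Mac / (1 + y) = 4.90722 / 1.088 = 4.51031 years.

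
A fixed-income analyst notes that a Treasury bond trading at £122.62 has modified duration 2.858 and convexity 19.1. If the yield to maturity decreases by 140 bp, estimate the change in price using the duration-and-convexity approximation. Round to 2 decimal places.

+£5.14

Duration effect: -D_mod·Δy = -2.858 × (-0.014) = +0.040012
Convexity effect: ½·C·(Δy)² = 0.5 × 19.1 × (-0.014)² = +0.0018718
ΔP/P ≈ +0.040012 + 0.0018718 = +0.0418838
ΔP ≈ 122.62 × (+0.0418838) = +5.135791556.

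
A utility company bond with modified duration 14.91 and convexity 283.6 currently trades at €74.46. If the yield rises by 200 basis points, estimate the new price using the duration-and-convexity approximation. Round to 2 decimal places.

€56.48

Duration effect: -D_mod·Δy = -14.91 × (+0.02) = -0.298200
Convexity effect: ½·C·(Δy)² = 0.5 × 283.6 × (0.02)² = +0.0567200
ΔP/P ≈ -0.298200 + 0.0567200 = -0.241480
New price ≈ 74.46 × (1 - 0.241480) = 56.4793992.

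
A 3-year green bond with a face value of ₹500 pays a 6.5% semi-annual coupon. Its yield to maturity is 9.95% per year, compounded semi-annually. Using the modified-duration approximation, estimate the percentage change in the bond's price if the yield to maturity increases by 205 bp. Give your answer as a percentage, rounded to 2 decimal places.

-5.39%

Periodic yield y = 0.04975. Modified duration first:
  t   CF        PV=CF/(1+0.04975)^t    t·PV
  1        16.25        15.4799        15.4799
  2        16.25        14.7463        29.4925
  3        16.25        14.0474        42.1422
  4        16.25        13.3817        53.5266
  5        16.25        12.7475        63.7373
  6       516.25       385.7845     2,314.7069
  Σ                    456.1871     2,519.0855
P = 456.1871; D_Mac = 5.52204 half-year periods = 2.76102 yrs; D_mod = 2.76102/(1+0.04975) = 2.63017 yrs.
ΔP/P ≈ -D_mod · Δy = -2.63017 × (+0.0205) = -0.053919 = -5.3919%.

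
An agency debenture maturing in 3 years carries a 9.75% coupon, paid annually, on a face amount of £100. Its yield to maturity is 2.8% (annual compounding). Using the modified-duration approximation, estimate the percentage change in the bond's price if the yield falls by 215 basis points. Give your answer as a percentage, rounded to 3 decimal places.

+5.782%

Periodic yield y = 0.028. Modified duration first:
  t   CF        PV=CF/(1+0.028)^t    t·PV
  1         9.75         9.4844         9.4844
  2         9.75         9.2261        18.4522
  3       109.75       101.0241       303.0724
  Σ                    119.7347       331.0091
P = 119.7347; D_Mac = 2.76452 yrs; D_mod = 2.76452/(1+0.028) = 2.68922 yrs.
ΔP/P ≈ -D_mod · Δy = -2.68922 × (-0.0215) = +0.057818 = +5.7818%.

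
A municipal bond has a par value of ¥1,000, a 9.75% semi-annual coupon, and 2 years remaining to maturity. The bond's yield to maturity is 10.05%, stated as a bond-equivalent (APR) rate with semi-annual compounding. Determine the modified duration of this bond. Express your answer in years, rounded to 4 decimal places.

Periodic yield y = 0.05025. First find Macaulay duration:
  t   CF        PV=CF/(1+0.05025)^t    t·PV
  1        48.75        46.4175        46.4175
  2        48.75        44.1966        88.3933
  3        48.75        42.0820       126.2461
  4     1,048.75       861.9880     3,447.9519
  Σ                    994.6842     3,709.0088
P = 994.6842; Macaulay duration = 3,709.0088 / 994.6842 = 3.72883 half-year periods = 1.86442 years.
Modified duration = D_Mac / (1 + y) = 1.86442 / 1.05025 = 1.77521 years.

1.7752 years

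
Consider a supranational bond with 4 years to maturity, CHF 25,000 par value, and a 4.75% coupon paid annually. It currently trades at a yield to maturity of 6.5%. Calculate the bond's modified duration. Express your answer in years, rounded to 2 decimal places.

Periodic yield y = 0.065. First find Macaulay duration:
  t   CF        PV=CF/(1+0.065)^t    t·PV
  1     1,187.50     1,115.0235     1,115.0235
  2     1,187.50     1,046.9704     2,093.9408
  3     1,187.50       983.0708     2,949.2124
  4    26,187.50    20,356.1484    81,424.5938
  Σ                 23,501.2131    87,582.7704
P = 23,501.2131; Macaulay duration = 87,582.7704 / 23,501.2131 = 3.72673 years.
Modified duration = D_Mac / (1 + y) = 3.72673 / 1.065 = 3.49928 years.

3.50 years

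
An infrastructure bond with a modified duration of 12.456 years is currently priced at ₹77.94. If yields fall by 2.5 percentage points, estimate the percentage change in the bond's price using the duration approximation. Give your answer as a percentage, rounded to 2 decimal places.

Duration approximation: ΔP/P ≈ -D_mod · Δy = -12.456 × (-0.025) = +0.311400.
As a percentage: +31.1400%.

+31.14%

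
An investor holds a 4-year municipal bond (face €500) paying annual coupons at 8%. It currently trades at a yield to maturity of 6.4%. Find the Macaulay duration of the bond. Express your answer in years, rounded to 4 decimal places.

Periodic yield y = 0.064. Discount each cash flow and weight by its year:
  t   CF        PV=CF/(1+0.064)^t    t·PV
  1        40.00        37.5940        37.5940
  2        40.00        35.3327        70.6654
  3        40.00        33.2074        99.6223
  4       540.00       421.3347     1,685.3389
  Σ                    527.4688     1,893.2205
Price P = Σ PV = 527.4688.
Macaulay duration = Σ(t·PV) / P = 1,893.2205 / 527.4688 = 3.58926 years.

3.5893 years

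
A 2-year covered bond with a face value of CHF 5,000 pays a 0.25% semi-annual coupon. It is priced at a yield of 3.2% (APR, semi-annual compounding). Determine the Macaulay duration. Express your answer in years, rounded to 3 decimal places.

1.996 years

Periodic yield y = 0.016. Discount each cash flow and weight by its period:
  t   CF        PV=CF/(1+0.016)^t    t·PV
  1         6.25         6.1516         6.1516
  2         6.25         6.0547        12.1094
  3         6.25         5.9594        17.8781
  4     5,006.25     4,698.2671    18,793.0683
  Σ                  4,716.4327    18,829.2074
Price P = Σ PV = 4,716.4327.
Macaulay duration = Σ(t·PV) / P = 18,829.2074 / 4,716.4327 = 3.99226 half-year periods.
In years: 3.99226 / 2 = 1.99613 years.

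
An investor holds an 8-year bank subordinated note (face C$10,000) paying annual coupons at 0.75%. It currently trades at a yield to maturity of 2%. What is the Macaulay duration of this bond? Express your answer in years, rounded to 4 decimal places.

Periodic yield y = 0.02. Discount each cash flow and weight by its year:
  t   CF        PV=CF/(1+0.02)^t    t·PV
  1        75.00        73.5294        73.5294
  2        75.00        72.0877       144.1753
  3        75.00        70.6742       212.0225
  4        75.00        69.2884       277.1536
  5        75.00        67.9298       339.6491
  6        75.00        66.5979       399.5871
  7        75.00        65.2920       457.0441
  8    10,075.00     8,598.9155    68,791.3239
  Σ                  9,084.3148    70,694.4851
Price P = Σ PV = 9,084.3148.
Macaulay duration = Σ(t·PV) / P = 70,694.4851 / 9,084.3148 = 7.78204 years.

7.7820 years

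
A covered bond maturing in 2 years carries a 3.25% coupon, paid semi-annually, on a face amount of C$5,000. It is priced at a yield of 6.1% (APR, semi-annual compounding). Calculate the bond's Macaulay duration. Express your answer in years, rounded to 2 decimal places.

1.95 years

Periodic yield y = 0.0305. Discount each cash flow and weight by its period:
  t   CF        PV=CF/(1+0.0305)^t    t·PV
  1        81.25        78.8452        78.8452
  2        81.25        76.5116       153.0232
  3        81.25        74.2471       222.7412
  4     5,081.25     4,505.8692    18,023.4767
  Σ                  4,735.4731    18,478.0864
Price P = Σ PV = 4,735.4731.
Macaulay duration = Σ(t·PV) / P = 18,478.0864 / 4,735.4731 = 3.90206 half-year periods.
In years: 3.90206 / 2 = 1.95103 years.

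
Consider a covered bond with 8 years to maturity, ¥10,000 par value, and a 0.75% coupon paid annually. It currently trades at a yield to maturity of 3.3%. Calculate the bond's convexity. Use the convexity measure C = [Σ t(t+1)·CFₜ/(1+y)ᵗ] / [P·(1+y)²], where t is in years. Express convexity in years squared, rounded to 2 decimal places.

64.89

With y = 0.033:
  t   CF        PV=CF/(1+0.033)^t    t·PV        t(t+1)·PV
  1        75.00        72.6041        72.6041         145.2081
  2        75.00        70.2847       140.5693         421.7080
  3        75.00        68.0394       204.1181         816.4725
  4        75.00        65.8658       263.4632       1,317.3160
  5        75.00        63.7617       318.8083       1,912.8500
  6        75.00        61.7247       370.3485       2,592.4395
  7        75.00        59.7529       418.2703       3,346.1626
  8    10,075.00     7,770.3840    62,163.0722     559,467.6495
  Σ                  8,232.4173    63,951.2540     570,019.8062
P = 8,232.4173.
Convexity = Σ t(t+1)·PV / [P·(1+y)²] = 570,019.8062 / (8,232.4173 × 1.067089) = 64.88763.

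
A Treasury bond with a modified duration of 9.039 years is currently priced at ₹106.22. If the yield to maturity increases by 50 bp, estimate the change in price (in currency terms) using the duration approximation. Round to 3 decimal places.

-₹4.801

Duration approximation: ΔP/P ≈ -D_mod · Δy = -9.039 × (+0.005) = -0.045195.
ΔP ≈ 106.22 × (-0.045195) = -4.8006129.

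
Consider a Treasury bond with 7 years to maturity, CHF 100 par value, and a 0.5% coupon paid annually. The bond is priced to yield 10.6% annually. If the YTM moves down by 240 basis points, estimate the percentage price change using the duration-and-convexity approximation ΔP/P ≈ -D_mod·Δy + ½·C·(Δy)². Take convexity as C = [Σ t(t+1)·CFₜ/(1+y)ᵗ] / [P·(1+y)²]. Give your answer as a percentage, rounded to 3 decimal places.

With y = 0.106:
  t   CF        PV=CF/(1+0.106)^t    t·PV        t(t+1)·PV
  1         0.50         0.4521         0.4521           0.9042
  2         0.50         0.4088         0.8175           2.4525
  3         0.50         0.3696         1.1087           4.4349
  4         0.50         0.3342         1.3366           6.6831
  5         0.50         0.3021         1.5107           9.0639
  6         0.50         0.2732         1.6390          11.4733
  7       100.50        49.6455       347.5187       2,780.1498
  Σ                     51.7854       354.3834       2,815.1617
P = 51.7854; D_Mac = 6.84331 yrs; D_mod = 6.18744 yrs; C = 44.44120.
Duration effect: -6.18744 × (-0.024) = +0.148499
Convexity effect: 0.5 × 44.44120 × (-0.024)² = +0.0127991
ΔP/P ≈ +0.148499 + 0.0127991 = +0.161298 = +16.1298%.

+16.130%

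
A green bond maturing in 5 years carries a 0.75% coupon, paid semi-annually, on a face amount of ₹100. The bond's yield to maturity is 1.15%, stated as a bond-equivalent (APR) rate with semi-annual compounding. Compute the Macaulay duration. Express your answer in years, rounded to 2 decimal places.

4.92 years

Periodic yield y = 0.00575. Discount each cash flow and weight by its period:
  t   CF        PV=CF/(1+0.00575)^t    t·PV
  1        0.375         0.3729         0.3729
  2        0.375         0.3707         0.7414
  3        0.375         0.3686         1.1058
  4        0.375         0.3665         1.4660
  5        0.375         0.3644         1.8220
  6        0.375         0.3623         2.1739
  7        0.375         0.3602         2.5217
  8        0.375         0.3582         2.8655
  9        0.375         0.3561         3.2053
  10     100.375        94.7818       947.8184
  Σ                     98.0618       964.0930
Price P = Σ PV = 98.0618.
Macaulay duration = Σ(t·PV) / P = 964.0930 / 98.0618 = 9.83148 half-year periods.
In years: 9.83148 / 2 = 4.91574 years.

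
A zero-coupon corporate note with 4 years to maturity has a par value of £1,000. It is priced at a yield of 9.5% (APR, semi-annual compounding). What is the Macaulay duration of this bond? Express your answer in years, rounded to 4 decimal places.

4.0000 years

A zero-coupon bond has a single cash flow at maturity, so its Macaulay duration equals its maturity: 4 years.
(Equivalently: 8 semi-annual periods ÷ 2 = 4 years.)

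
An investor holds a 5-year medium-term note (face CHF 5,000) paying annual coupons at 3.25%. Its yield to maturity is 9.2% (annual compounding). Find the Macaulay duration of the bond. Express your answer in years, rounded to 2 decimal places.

4.64 years

Periodic yield y = 0.092. Discount each cash flow and weight by its year:
  t   CF        PV=CF/(1+0.092)^t    t·PV
  1       162.50       148.8095       148.8095
  2       162.50       136.2725       272.5449
  3       162.50       124.7916       374.3749
  4       162.50       114.2780       457.1122
  5     5,162.50     3,324.6572    16,623.2860
  Σ                  3,848.8089    17,876.1275
Price P = Σ PV = 3,848.8089.
Macaulay duration = Σ(t·PV) / P = 17,876.1275 / 3,848.8089 = 4.64459 years.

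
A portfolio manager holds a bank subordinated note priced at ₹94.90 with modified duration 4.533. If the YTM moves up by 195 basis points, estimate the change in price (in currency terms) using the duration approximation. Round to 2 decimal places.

-₹8.39

Duration approximation: ΔP/P ≈ -D_mod · Δy = -4.533 × (+0.0195) = -0.0883935.
ΔP ≈ 94.90 × (-0.0883935) = -8.38854315.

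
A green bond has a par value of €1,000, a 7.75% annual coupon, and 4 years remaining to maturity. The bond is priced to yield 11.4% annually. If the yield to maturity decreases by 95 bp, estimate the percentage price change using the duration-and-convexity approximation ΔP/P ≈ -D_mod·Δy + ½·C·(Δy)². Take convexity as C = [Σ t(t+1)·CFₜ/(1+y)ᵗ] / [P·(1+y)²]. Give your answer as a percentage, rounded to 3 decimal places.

+3.099%

With y = 0.114:
  t   CF        PV=CF/(1+0.114)^t    t·PV        t(t+1)·PV
  1        77.50        69.5691        69.5691         139.1382
  2        77.50        62.4498       124.8997         374.6990
  3        77.50        56.0591       168.1773         672.7092
  4     1,077.50       699.6430     2,798.5721      13,992.8607
  Σ                    887.7211     3,161.2182      15,179.4072
P = 887.7211; D_Mac = 3.56105 yrs; D_mod = 3.19663 yrs; C = 13.77869.
Duration effect: -3.19663 × (-0.0095) = +0.030368
Convexity effect: 0.5 × 13.77869 × (-0.0095)² = +0.0006218
ΔP/P ≈ +0.030368 + 0.0006218 = +0.030990 = +3.0990%.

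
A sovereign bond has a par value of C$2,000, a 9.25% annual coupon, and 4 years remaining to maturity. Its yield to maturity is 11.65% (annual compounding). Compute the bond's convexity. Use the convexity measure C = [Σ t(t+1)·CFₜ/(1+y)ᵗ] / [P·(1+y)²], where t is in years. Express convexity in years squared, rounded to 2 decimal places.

13.39

With y = 0.1165:
  t   CF        PV=CF/(1+0.1165)^t    t·PV        t(t+1)·PV
  1       185.00       165.6964       165.6964         331.3927
  2       185.00       148.4070       296.8139         890.4418
  3       185.00       132.9216       398.7648       1,595.0591
  4     2,185.00     1,406.1010     5,624.4042      28,122.0209
  Σ                  1,853.1260     6,485.6793      30,938.9146
P = 1,853.1260.
Convexity = Σ t(t+1)·PV / [P·(1+y)²] = 30,938.9146 / (1,853.1260 × 1.246572) = 13.39315.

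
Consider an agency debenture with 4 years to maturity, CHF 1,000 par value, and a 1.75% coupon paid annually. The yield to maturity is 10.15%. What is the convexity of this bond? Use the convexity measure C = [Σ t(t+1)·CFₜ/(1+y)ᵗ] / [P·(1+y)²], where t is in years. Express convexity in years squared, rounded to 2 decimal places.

15.82

With y = 0.1015:
  t   CF        PV=CF/(1+0.1015)^t    t·PV        t(t+1)·PV
  1        17.50        15.8874        15.8874          31.7749
  2        17.50        14.4234        28.8469          86.5407
  3        17.50        13.0944        39.2831         157.1324
  4     1,017.50       691.1884     2,764.7534      13,823.7671
  Σ                    734.5936     2,848.7708      14,099.2150
P = 734.5936.
Convexity = Σ t(t+1)·PV / [P·(1+y)²] = 14,099.2150 / (734.5936 × 1.213302) = 15.81899.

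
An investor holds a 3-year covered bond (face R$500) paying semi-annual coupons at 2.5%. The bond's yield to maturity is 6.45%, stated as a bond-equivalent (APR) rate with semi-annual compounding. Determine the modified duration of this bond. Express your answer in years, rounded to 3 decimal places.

2.812 years

Periodic yield y = 0.03225. First find Macaulay duration:
  t   CF        PV=CF/(1+0.03225)^t    t·PV
  1         6.25         6.0547         6.0547
  2         6.25         5.8656        11.7311
  3         6.25         5.6823        17.0469
  4         6.25         5.5048        22.0191
  5         6.25         5.3328        26.6640
  6       506.25       418.4617     2,510.7700
  Σ                    446.9019     2,594.2860
P = 446.9019; Macaulay duration = 2,594.2860 / 446.9019 = 5.80505 half-year periods = 2.90252 years.
Modified duration = D_Mac / (1 + y) = 2.90252 / 1.03225 = 2.81184 years.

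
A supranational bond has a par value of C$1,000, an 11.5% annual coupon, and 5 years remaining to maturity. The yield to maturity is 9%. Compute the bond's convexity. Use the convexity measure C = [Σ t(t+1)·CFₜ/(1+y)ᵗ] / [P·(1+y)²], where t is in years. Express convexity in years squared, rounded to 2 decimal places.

With y = 0.09:
  t   CF        PV=CF/(1+0.09)^t    t·PV        t(t+1)·PV
  1       115.00       105.5046       105.5046         211.0092
  2       115.00        96.7932       193.5864         580.7592
  3       115.00        88.8011       266.4033       1,065.6132
  4       115.00        81.4689       325.8756       1,629.3780
  5     1,115.00       724.6735     3,623.3675      21,740.2049
  Σ                  1,097.2413     4,514.7374      25,226.9644
P = 1,097.2413.
Convexity = Σ t(t+1)·PV / [P·(1+y)²] = 25,226.9644 / (1,097.2413 × 1.188100) = 19.35129.

19.35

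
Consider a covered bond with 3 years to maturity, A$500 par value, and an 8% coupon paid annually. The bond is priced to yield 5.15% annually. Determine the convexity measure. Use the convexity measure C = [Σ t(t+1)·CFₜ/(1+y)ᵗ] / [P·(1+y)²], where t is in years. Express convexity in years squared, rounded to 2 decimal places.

With y = 0.0515:
  t   CF        PV=CF/(1+0.0515)^t    t·PV        t(t+1)·PV
  1        40.00        38.0409        38.0409          76.0818
  2        40.00        36.1777        72.3555         217.0664
  3       540.00       464.4788     1,393.4365       5,573.7460
  Σ                    538.6975     1,503.8329       5,866.8942
P = 538.6975.
Convexity = Σ t(t+1)·PV / [P·(1+y)²] = 5,866.8942 / (538.6975 × 1.105652) = 9.85019.

9.85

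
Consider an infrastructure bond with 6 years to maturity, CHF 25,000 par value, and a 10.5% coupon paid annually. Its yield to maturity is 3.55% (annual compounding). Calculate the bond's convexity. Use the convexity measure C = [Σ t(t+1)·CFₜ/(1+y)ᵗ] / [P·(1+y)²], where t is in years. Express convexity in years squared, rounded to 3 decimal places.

29.988

With y = 0.0355:
  t   CF        PV=CF/(1+0.0355)^t    t·PV        t(t+1)·PV
  1     2,625.00     2,535.0072     2,535.0072       5,070.0145
  2     2,625.00     2,448.0997     4,896.1994      14,688.5982
  3     2,625.00     2,364.1716     7,092.5148      28,370.0593
  4     2,625.00     2,283.1208     9,132.4833      45,662.4164
  5     2,625.00     2,204.8487    11,024.2435      66,145.4608
  6    27,625.00    22,407.9263   134,447.5578     941,132.9044
  Σ                 34,243.1744   169,128.0060   1,101,069.4537
P = 34,243.1744.
Convexity = Σ t(t+1)·PV / [P·(1+y)²] = 1,101,069.4537 / (34,243.1744 × 1.072260) = 29.98752.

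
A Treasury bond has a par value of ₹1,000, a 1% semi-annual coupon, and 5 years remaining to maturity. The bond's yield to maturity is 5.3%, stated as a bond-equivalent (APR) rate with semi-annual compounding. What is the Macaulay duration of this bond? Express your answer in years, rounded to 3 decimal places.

4.874 years

Periodic yield y = 0.0265. Discount each cash flow and weight by its period:
  t   CF        PV=CF/(1+0.0265)^t    t·PV
  1         5.00         4.8709         4.8709
  2         5.00         4.7452         9.4903
  3         5.00         4.6227        13.8680
  4         5.00         4.5033        18.0133
  5         5.00         4.3871        21.9354
  6         5.00         4.2738        25.6429
  7         5.00         4.1635        29.1444
  8         5.00         4.0560        32.4480
  9         5.00         3.9513        35.5617
  10    1,005.00       773.7070     7,737.0700
  Σ                    813.2808     7,928.0450
Price P = Σ PV = 813.2808.
Macaulay duration = Σ(t·PV) / P = 7,928.0450 / 813.2808 = 9.74823 half-year periods.
In years: 9.74823 / 2 = 4.87411 years.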